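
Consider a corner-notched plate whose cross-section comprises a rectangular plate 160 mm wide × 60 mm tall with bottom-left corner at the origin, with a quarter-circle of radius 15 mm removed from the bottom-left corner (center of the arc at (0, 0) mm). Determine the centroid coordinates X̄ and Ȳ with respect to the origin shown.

X̄ = 81.38 mm, Ȳ = 30.44 mm

Part | A | x̄ᵢ | ȳᵢ | A·x̄ᵢ | A·ȳᵢ
plate | 9600.00 | 80.00 | 30.00 | 768000.00 | 288000.00
removed quarter-circle | -176.71 | 6.37 | 6.37 | -1125.00 | -1125.00
Σ | 9423.29 |  |  | 766875.00 | 286875.00
X̄ = 766875.00 / 9423.29 = 81.38 mm
Ȳ = 286875.00 / 9423.29 = 30.44 mm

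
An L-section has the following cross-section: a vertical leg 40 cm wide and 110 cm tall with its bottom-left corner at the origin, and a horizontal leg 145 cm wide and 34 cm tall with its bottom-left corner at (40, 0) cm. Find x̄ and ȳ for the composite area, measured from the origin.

x̄ = 68.88 cm, ȳ = 34.92 cm

Part | A | x̄ᵢ | ȳᵢ | A·x̄ᵢ | A·ȳᵢ
vertical leg | 4400.00 | 20.00 | 55.00 | 88000.00 | 242000.00
horizontal leg | 4930.00 | 112.50 | 17.00 | 554625.00 | 83810.00
Σ | 9330.00 |  |  | 642625.00 | 325810.00
x̄ = 642625.00 / 9330.00 = 68.88 cm
ȳ = 325810.00 / 9330.00 = 34.92 cm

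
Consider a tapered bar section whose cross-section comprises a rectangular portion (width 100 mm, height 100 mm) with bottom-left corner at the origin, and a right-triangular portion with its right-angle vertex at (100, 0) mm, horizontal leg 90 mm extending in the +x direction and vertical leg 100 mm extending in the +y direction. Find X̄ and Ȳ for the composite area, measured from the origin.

Part | A | x̄ᵢ | ȳᵢ | A·x̄ᵢ | A·ȳᵢ
rectangular portion | 10000.00 | 50.00 | 50.00 | 500000.00 | 500000.00
triangular portion | 4500.00 | 130.00 | 33.33 | 585000.00 | 150000.00
Σ | 14500.00 |  |  | 1085000.00 | 650000.00
X̄ = 1085000.00 / 14500.00 = 74.83 mm
Ȳ = 650000.00 / 14500.00 = 44.83 mm

X̄ = 74.83 mm, Ȳ = 44.83 mm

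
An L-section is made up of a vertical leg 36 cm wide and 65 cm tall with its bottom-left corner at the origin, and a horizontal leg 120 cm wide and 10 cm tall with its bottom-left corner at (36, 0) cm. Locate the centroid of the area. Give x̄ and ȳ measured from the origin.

vertical leg: A = 36 × 65 = 2340.00, centroid at (18.00, 32.50).
horizontal leg: A = 120 × 10 = 1200.00, centroid at (96.00, 5.00).
ΣA = 3540.00 cm²
ΣAx̄ = (2340.00)(18.00) + (1200.00)(96.00) = 157320.00 cm³
ΣAȳ = (2340.00)(32.50) + (1200.00)(5.00) = 82050.00 cm³
x̄ = 157320.00 / 3540.00 = 44.44 cm
ȳ = 82050.00 / 3540.00 = 23.18 cm

x̄ = 44.44 cm, ȳ = 23.18 cm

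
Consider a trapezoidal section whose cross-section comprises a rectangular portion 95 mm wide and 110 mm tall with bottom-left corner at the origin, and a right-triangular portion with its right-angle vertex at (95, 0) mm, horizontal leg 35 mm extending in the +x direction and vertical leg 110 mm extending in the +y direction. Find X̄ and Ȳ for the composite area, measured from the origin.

X̄ = 56.70 mm, Ȳ = 52.15 mm

rectangular portion: A = 95 × 110 = 10450.00, centroid at (47.50, 55.00).
triangular portion: A = ½·35·110 = 1925.00, centroid at (106.67, 36.67).
ΣA = 12375.00 mm²
ΣAX̄ = (10450.00)(47.50) + (1925.00)(106.67) = 701708.33 mm³
ΣAȲ = (10450.00)(55.00) + (1925.00)(36.67) = 645333.33 mm³
X̄ = 701708.33 / 12375.00 = 56.70 mm
Ȳ = 645333.33 / 12375.00 = 52.15 mm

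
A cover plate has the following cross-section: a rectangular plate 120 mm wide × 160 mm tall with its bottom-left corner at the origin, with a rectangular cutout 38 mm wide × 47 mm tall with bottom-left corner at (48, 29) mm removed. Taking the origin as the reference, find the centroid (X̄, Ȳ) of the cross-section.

Part | A | x̄ᵢ | ȳᵢ | A·x̄ᵢ | A·ȳᵢ
plate | 19200.00 | 60.00 | 80.00 | 1152000.00 | 1536000.00
hole | -1786.00 | 67.00 | 52.50 | -119662.00 | -93765.00
Σ | 17414.00 |  |  | 1032338.00 | 1442235.00
X̄ = 1032338.00 / 17414.00 = 59.28 mm
Ȳ = 1442235.00 / 17414.00 = 82.82 mm

X̄ = 59.28 mm, Ȳ = 82.82 mm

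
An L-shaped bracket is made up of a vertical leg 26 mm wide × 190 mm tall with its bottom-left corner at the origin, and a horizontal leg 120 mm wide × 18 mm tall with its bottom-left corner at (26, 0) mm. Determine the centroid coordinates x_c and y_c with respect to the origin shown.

x_c = 35.21 mm, y_c = 68.84 mm

Part | A | x̄ᵢ | ȳᵢ | A·x̄ᵢ | A·ȳᵢ
vertical leg | 4940.00 | 13.00 | 95.00 | 64220.00 | 469300.00
horizontal leg | 2160.00 | 86.00 | 9.00 | 185760.00 | 19440.00
Σ | 7100.00 |  |  | 249980.00 | 488740.00
x_c = 249980.00 / 7100.00 = 35.21 mm
y_c = 488740.00 / 7100.00 = 68.84 mm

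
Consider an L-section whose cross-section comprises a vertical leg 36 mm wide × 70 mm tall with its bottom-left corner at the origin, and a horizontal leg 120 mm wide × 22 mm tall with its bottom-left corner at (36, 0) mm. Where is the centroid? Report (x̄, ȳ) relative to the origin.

vertical leg: A = 36 × 70 = 2520.00, centroid at (18.00, 35.00).
horizontal leg: A = 120 × 22 = 2640.00, centroid at (96.00, 11.00).
ΣA = 5160.00 mm², ΣAx̄ = 298800.00 mm³, ΣAȳ = 117240.00 mm³.
x̄ = 298800.00/5160.00 = 57.91 mm; ȳ = 117240.00/5160.00 = 22.72 mm.

x̄ = 57.91 mm, ȳ = 22.72 mm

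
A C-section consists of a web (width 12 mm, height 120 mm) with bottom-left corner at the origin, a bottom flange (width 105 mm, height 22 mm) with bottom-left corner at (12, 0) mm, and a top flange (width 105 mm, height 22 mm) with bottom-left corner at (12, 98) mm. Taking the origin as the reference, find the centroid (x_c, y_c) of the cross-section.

x_c = 50.60 mm, y_c = 60.00 mm

web: A = 12 × 120 = 1440.00, centroid at (6.00, 60.00).
bottom flange: A = 105 × 22 = 2310.00, centroid at (64.50, 11.00).
top flange: A = 105 × 22 = 2310.00, centroid at (64.50, 109.00).
ΣA = 6060.00 mm²
ΣAx_c = (1440.00)(6.00) + (2310.00)(64.50) + (2310.00)(64.50) = 306630.00 mm³
ΣAy_c = (1440.00)(60.00) + (2310.00)(11.00) + (2310.00)(109.00) = 363600.00 mm³
x_c = 306630.00 / 6060.00 = 50.60 mm
y_c = 363600.00 / 6060.00 = 60.00 mm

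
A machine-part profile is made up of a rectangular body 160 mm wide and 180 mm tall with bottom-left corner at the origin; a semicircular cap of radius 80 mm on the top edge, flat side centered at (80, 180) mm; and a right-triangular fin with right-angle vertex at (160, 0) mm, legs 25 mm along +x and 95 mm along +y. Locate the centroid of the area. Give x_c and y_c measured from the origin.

x_c = 82.62 mm, y_c = 119.39 mm

rectangular body: A = 160 × 180 = 28800.00, centroid at (80.00, 90.00).
semicircular top: A = ½π·80² = 10053.10, centroid at (80.00, 213.95).
triangular fin: A = ½·25·95 = 1187.50, centroid at (168.33, 31.67).
ΣA = 40040.60 mm²
ΣAx_c = (28800.00)(80.00) + (10053.10)(80.00) + (1187.50)(168.33) = 3308143.55 mm³
ΣAy_c = (28800.00)(90.00) + (10053.10)(213.95) + (1187.50)(31.67) = 4780494.87 mm³
x_c = 3308143.55 / 40040.60 = 82.62 mm
y_c = 4780494.87 / 40040.60 = 119.39 mm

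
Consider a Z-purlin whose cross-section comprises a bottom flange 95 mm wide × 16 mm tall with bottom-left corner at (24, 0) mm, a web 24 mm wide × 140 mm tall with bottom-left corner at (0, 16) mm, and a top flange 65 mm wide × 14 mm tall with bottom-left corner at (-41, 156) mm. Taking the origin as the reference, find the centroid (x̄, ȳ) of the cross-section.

x̄ = 24.40 mm, ȳ = 77.63 mm

bottom flange: A = 95 × 16 = 1520.00, centroid at (71.50, 8.00).
web: A = 24 × 140 = 3360.00, centroid at (12.00, 86.00).
top flange: A = 65 × 14 = 910.00, centroid at (-8.50, 163.00).
ΣA = 5790.00 mm², ΣAx̄ = 141265.00 mm³, ΣAȳ = 449450.00 mm³.
x̄ = 141265.00/5790.00 = 24.40 mm; ȳ = 449450.00/5790.00 = 77.63 mm.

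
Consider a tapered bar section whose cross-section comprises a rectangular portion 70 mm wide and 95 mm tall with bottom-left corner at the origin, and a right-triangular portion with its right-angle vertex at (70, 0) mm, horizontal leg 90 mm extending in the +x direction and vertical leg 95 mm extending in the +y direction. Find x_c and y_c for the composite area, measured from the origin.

x_c = 60.43 mm, y_c = 41.30 mm

rectangular portion: A = 70 × 95 = 6650.00, centroid at (35.00, 47.50).
triangular portion: A = ½·90·95 = 4275.00, centroid at (100.00, 31.67).
ΣA = 10925.00 mm², ΣAx_c = 660250.00 mm³, ΣAy_c = 451250.00 mm³.
x_c = 660250.00/10925.00 = 60.43 mm; y_c = 451250.00/10925.00 = 41.30 mm.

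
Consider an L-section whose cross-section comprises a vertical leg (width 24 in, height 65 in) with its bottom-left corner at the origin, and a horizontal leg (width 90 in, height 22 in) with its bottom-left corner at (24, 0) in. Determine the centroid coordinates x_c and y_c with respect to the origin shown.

vertical leg: A = 24 × 65 = 1560.00, centroid at (12.00, 32.50).
horizontal leg: A = 90 × 22 = 1980.00, centroid at (69.00, 11.00).
ΣA = 3540.00 in²
ΣAx_c = (1560.00)(12.00) + (1980.00)(69.00) = 155340.00 in³
ΣAy_c = (1560.00)(32.50) + (1980.00)(11.00) = 72480.00 in³
x_c = 155340.00 / 3540.00 = 43.88 in
y_c = 72480.00 / 3540.00 = 20.47 in

x_c = 43.88 in, y_c = 20.47 in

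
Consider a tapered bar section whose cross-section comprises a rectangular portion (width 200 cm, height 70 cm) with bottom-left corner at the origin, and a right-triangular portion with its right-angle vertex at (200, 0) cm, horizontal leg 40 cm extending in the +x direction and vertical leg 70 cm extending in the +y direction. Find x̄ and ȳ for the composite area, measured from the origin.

x̄ = 110.30 cm, ȳ = 33.94 cm

rectangular portion: A = 200 × 70 = 14000.00, centroid at (100.00, 35.00).
triangular portion: A = ½·40·70 = 1400.00, centroid at (213.33, 23.33).
ΣA = 15400.00 cm², ΣAx̄ = 1698666.67 cm³, ΣAȳ = 522666.67 cm³.
x̄ = 1698666.67/15400.00 = 110.30 cm; ȳ = 522666.67/15400.00 = 33.94 cm.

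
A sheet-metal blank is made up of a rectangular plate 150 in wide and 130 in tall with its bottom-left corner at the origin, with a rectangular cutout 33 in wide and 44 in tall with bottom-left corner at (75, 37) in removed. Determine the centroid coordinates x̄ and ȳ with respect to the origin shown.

plate: A = 150 × 130 = 19500.00, centroid at (75.00, 65.00).
hole: A = −(33 × 44) = -1452.00, centroid at (91.50, 59.00).
ΣA = 18048.00 in², ΣAx̄ = 1329642.00 in³, ΣAȳ = 1181832.00 in³.
x̄ = 1329642.00/18048.00 = 73.67 in; ȳ = 1181832.00/18048.00 = 65.48 in.

x̄ = 73.67 in, ȳ = 65.48 in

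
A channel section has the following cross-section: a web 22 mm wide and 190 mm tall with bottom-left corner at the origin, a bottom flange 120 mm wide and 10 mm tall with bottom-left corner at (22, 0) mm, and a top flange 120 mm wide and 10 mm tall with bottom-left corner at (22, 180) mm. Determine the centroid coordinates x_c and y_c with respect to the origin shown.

Part | A | x̄ᵢ | ȳᵢ | A·x̄ᵢ | A·ȳᵢ
web | 4180.00 | 11.00 | 95.00 | 45980.00 | 397100.00
bottom flange | 1200.00 | 82.00 | 5.00 | 98400.00 | 6000.00
top flange | 1200.00 | 82.00 | 185.00 | 98400.00 | 222000.00
Σ | 6580.00 |  |  | 242780.00 | 625100.00
x_c = 242780.00 / 6580.00 = 36.90 mm
y_c = 625100.00 / 6580.00 = 95.00 mm

x_c = 36.90 mm, y_c = 95.00 mm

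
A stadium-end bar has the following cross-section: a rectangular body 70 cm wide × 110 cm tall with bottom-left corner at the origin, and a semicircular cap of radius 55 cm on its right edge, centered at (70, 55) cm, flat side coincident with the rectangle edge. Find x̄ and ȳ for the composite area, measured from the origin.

x̄ = 57.26 cm, ȳ = 55.00 cm

Part | A | x̄ᵢ | ȳᵢ | A·x̄ᵢ | A·ȳᵢ
rectangular body | 7700.00 | 35.00 | 55.00 | 269500.00 | 423500.00
semicircular end | 4751.66 | 93.34 | 55.00 | 443532.79 | 261341.24
Σ | 12451.66 |  |  | 713032.79 | 684841.24
x̄ = 713032.79 / 12451.66 = 57.26 cm
ȳ = 684841.24 / 12451.66 = 55.00 cm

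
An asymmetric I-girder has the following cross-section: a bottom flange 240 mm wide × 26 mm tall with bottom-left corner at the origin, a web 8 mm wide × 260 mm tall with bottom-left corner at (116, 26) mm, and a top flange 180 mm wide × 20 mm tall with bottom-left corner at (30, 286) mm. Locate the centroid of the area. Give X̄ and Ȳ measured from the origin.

X̄ = 120.00 mm, Ȳ = 123.42 mm

Part | A | x̄ᵢ | ȳᵢ | A·x̄ᵢ | A·ȳᵢ
bottom flange | 6240.00 | 120.00 | 13.00 | 748800.00 | 81120.00
web | 2080.00 | 120.00 | 156.00 | 249600.00 | 324480.00
top flange | 3600.00 | 120.00 | 296.00 | 432000.00 | 1065600.00
Σ | 11920.00 |  |  | 1430400.00 | 1471200.00
X̄ = 1430400.00 / 11920.00 = 120.00 mm
Ȳ = 1471200.00 / 11920.00 = 123.42 mm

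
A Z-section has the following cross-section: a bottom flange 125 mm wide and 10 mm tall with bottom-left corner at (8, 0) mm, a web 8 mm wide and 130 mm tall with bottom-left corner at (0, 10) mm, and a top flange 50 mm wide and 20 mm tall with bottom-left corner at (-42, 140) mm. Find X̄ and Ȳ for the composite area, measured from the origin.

X̄ = 22.88 mm, Ȳ = 71.20 mm

bottom flange: A = 125 × 10 = 1250.00, centroid at (70.50, 5.00).
web: A = 8 × 130 = 1040.00, centroid at (4.00, 75.00).
top flange: A = 50 × 20 = 1000.00, centroid at (-17.00, 150.00).
ΣA = 3290.00 mm², ΣAX̄ = 75285.00 mm³, ΣAȲ = 234250.00 mm³.
X̄ = 75285.00/3290.00 = 22.88 mm; Ȳ = 234250.00/3290.00 = 71.20 mm.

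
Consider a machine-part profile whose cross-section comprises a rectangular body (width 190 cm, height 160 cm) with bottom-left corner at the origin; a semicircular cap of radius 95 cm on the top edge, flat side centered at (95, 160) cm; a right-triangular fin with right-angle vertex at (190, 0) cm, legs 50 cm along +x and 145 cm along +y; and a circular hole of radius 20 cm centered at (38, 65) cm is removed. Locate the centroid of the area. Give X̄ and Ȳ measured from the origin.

rectangular body: A = 190 × 160 = 30400.00, centroid at (95.00, 80.00).
semicircular top: A = ½π·95² = 14176.44, centroid at (95.00, 200.32).
triangular fin: A = ½·50·145 = 3625.00, centroid at (206.67, 48.33).
hole: A = −π·20² = -1256.64, centroid at (38.00, 65.00).
ΣA = 46944.80 cm²
ΣAX̄ = (30400.00)(95.00) + (14176.44)(95.00) + (3625.00)(206.67) + (-1256.64)(38.00) = 4936175.96 cm³
ΣAȲ = (30400.00)(80.00) + (14176.44)(200.32) + (3625.00)(48.33) + (-1256.64)(65.00) = 5365340.15 cm³
X̄ = 4936175.96 / 46944.80 = 105.15 cm
Ȳ = 5365340.15 / 46944.80 = 114.29 cm

X̄ = 105.15 cm, Ȳ = 114.29 cm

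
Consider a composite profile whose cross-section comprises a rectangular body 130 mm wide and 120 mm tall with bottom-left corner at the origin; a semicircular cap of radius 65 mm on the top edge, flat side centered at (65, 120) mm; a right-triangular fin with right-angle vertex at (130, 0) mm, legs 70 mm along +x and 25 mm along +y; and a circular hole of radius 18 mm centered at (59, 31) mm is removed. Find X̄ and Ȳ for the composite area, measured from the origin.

X̄ = 68.77 mm, Ȳ = 85.60 mm

rectangular body: A = 130 × 120 = 15600.00, centroid at (65.00, 60.00).
semicircular top: A = ½π·65² = 6636.61, centroid at (65.00, 147.59).
triangular fin: A = ½·70·25 = 875.00, centroid at (153.33, 8.33).
hole: A = −π·18² = -1017.88, centroid at (59.00, 31.00).
ΣA = 22093.74 mm²
ΣAX̄ = (15600.00)(65.00) + (6636.61)(65.00) + (875.00)(153.33) + (-1017.88)(59.00) = 1519491.92 mm³
ΣAȲ = (15600.00)(60.00) + (6636.61)(147.59) + (875.00)(8.33) + (-1017.88)(31.00) = 1891214.58 mm³
X̄ = 1519491.92 / 22093.74 = 68.77 mm
Ȳ = 1891214.58 / 22093.74 = 85.60 mm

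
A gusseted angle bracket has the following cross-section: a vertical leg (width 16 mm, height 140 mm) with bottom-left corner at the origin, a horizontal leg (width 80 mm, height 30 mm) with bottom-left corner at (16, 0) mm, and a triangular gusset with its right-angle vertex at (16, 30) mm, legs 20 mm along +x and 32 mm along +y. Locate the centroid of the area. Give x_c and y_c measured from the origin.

x_c = 32.17 mm, y_c = 41.49 mm

vertical leg: A = 16 × 140 = 2240.00, centroid at (8.00, 70.00).
horizontal leg: A = 80 × 30 = 2400.00, centroid at (56.00, 15.00).
gusset: A = ½·20·32 = 320.00, centroid at (22.67, 40.67).
ΣA = 4960.00 mm², ΣAx_c = 159573.33 mm³, ΣAy_c = 205813.33 mm³.
x_c = 159573.33/4960.00 = 32.17 mm; y_c = 205813.33/4960.00 = 41.49 mm.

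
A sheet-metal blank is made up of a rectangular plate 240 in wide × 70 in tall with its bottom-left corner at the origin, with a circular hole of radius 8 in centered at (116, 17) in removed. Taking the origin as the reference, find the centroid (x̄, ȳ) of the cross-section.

plate: A = 240 × 70 = 16800.00, centroid at (120.00, 35.00).
hole: A = −π·8² = -201.06, centroid at (116.00, 17.00).
ΣA = 16598.94 in²
ΣAx̄ = (16800.00)(120.00) + (-201.06)(116.00) = 1992676.82 in³
ΣAȳ = (16800.00)(35.00) + (-201.06)(17.00) = 584581.95 in³
x̄ = 1992676.82 / 16598.94 = 120.05 in
ȳ = 584581.95 / 16598.94 = 35.22 in

x̄ = 120.05 in, ȳ = 35.22 in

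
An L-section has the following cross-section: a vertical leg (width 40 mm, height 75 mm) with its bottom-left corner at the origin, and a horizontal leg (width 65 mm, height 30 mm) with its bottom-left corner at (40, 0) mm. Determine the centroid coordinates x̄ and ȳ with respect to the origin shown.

vertical leg: A = 40 × 75 = 3000.00, centroid at (20.00, 37.50).
horizontal leg: A = 65 × 30 = 1950.00, centroid at (72.50, 15.00).
ΣA = 4950.00 mm², ΣAx̄ = 201375.00 mm³, ΣAȳ = 141750.00 mm³.
x̄ = 201375.00/4950.00 = 40.68 mm; ȳ = 141750.00/4950.00 = 28.64 mm.

x̄ = 40.68 mm, ȳ = 28.64 mm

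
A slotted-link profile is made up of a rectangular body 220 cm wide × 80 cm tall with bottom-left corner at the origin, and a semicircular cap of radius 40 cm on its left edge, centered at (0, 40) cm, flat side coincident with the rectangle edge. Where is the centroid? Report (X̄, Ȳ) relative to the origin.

rectangular body: A = 220 × 80 = 17600.00, centroid at (110.00, 40.00).
semicircular end: A = ½π·40² = 2513.27, centroid at (-16.98, 40.00).
ΣA = 20113.27 cm², ΣAX̄ = 1893333.33 cm³, ΣAȲ = 804530.96 cm³.
X̄ = 1893333.33/20113.27 = 94.13 cm; Ȳ = 804530.96/20113.27 = 40.00 cm.

X̄ = 94.13 cm, Ȳ = 40.00 cm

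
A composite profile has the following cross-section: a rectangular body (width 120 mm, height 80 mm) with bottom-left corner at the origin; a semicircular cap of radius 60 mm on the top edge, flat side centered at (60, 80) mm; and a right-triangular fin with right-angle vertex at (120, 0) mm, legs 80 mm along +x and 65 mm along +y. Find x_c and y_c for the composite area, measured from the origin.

rectangular body: A = 120 × 80 = 9600.00, centroid at (60.00, 40.00).
semicircular top: A = ½π·60² = 5654.87, centroid at (60.00, 105.46).
triangular fin: A = ½·80·65 = 2600.00, centroid at (146.67, 21.67).
ΣA = 17854.87 mm², ΣAx_c = 1296625.34 mm³, ΣAy_c = 1036722.68 mm³.
x_c = 1296625.34/17854.87 = 72.62 mm; y_c = 1036722.68/17854.87 = 58.06 mm.

x_c = 72.62 mm, y_c = 58.06 mm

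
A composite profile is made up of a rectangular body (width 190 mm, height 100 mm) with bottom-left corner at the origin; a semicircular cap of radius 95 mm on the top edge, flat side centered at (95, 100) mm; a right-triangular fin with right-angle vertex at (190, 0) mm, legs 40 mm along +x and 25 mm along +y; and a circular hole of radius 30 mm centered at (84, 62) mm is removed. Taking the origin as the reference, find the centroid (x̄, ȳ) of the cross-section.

x̄ = 97.76 mm, ȳ = 89.73 mm

Part | A | x̄ᵢ | ȳᵢ | A·x̄ᵢ | A·ȳᵢ
rectangular body | 19000.00 | 95.00 | 50.00 | 1805000.00 | 950000.00
semicircular top | 14176.44 | 95.00 | 140.32 | 1346761.50 | 1989227.02
triangular fin | 500.00 | 203.33 | 8.33 | 101666.67 | 4166.67
hole | -2827.43 | 84.00 | 62.00 | -237504.40 | -175300.87
Σ | 30849.00 |  |  | 3015923.76 | 2768092.81
x̄ = 3015923.76 / 30849.00 = 97.76 mm
ȳ = 2768092.81 / 30849.00 = 89.73 mm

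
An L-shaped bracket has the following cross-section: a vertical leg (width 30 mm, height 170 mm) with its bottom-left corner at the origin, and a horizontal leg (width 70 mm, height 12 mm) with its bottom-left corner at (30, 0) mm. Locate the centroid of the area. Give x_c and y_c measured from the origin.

x_c = 22.07 mm, y_c = 73.83 mm

vertical leg: A = 30 × 170 = 5100.00, centroid at (15.00, 85.00).
horizontal leg: A = 70 × 12 = 840.00, centroid at (65.00, 6.00).
ΣA = 5940.00 mm²
ΣAx_c = (5100.00)(15.00) + (840.00)(65.00) = 131100.00 mm³
ΣAy_c = (5100.00)(85.00) + (840.00)(6.00) = 438540.00 mm³
x_c = 131100.00 / 5940.00 = 22.07 mm
y_c = 438540.00 / 5940.00 = 73.83 mm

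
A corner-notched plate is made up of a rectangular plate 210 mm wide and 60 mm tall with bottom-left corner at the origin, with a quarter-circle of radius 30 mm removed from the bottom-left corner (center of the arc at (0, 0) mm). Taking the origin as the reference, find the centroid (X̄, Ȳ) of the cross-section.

X̄ = 110.48 mm, Ȳ = 31.03 mm

plate: A = 210 × 60 = 12600.00, centroid at (105.00, 30.00).
removed quarter-circle: A = −¼π·30² = -706.86, centroid at (12.73, 12.73).
ΣA = 11893.14 mm², ΣAX̄ = 1314000.00 mm³, ΣAȲ = 369000.00 mm³.
X̄ = 1314000.00/11893.14 = 110.48 mm; Ȳ = 369000.00/11893.14 = 31.03 mm.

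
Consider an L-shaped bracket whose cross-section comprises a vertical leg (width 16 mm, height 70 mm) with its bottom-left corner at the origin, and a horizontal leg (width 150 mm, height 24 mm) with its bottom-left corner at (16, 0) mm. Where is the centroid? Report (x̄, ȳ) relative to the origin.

vertical leg: A = 16 × 70 = 1120.00, centroid at (8.00, 35.00).
horizontal leg: A = 150 × 24 = 3600.00, centroid at (91.00, 12.00).
ΣA = 4720.00 mm²
ΣAx̄ = (1120.00)(8.00) + (3600.00)(91.00) = 336560.00 mm³
ΣAȳ = (1120.00)(35.00) + (3600.00)(12.00) = 82400.00 mm³
x̄ = 336560.00 / 4720.00 = 71.31 mm
ȳ = 82400.00 / 4720.00 = 17.46 mm

x̄ = 71.31 mm, ȳ = 17.46 mm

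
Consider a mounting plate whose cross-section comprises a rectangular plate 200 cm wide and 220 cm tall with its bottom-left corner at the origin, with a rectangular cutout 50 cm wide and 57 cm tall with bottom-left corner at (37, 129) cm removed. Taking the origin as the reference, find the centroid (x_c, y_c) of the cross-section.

Part | A | x̄ᵢ | ȳᵢ | A·x̄ᵢ | A·ȳᵢ
plate | 44000.00 | 100.00 | 110.00 | 4400000.00 | 4840000.00
hole | -2850.00 | 62.00 | 157.50 | -176700.00 | -448875.00
Σ | 41150.00 |  |  | 4223300.00 | 4391125.00
x_c = 4223300.00 / 41150.00 = 102.63 cm
y_c = 4391125.00 / 41150.00 = 106.71 cm

x_c = 102.63 cm, y_c = 106.71 cm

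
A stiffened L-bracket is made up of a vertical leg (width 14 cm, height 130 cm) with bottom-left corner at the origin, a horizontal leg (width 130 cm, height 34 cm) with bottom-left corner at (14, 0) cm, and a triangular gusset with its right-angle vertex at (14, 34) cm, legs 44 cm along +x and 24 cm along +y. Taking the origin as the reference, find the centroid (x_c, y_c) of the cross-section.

Part | A | x̄ᵢ | ȳᵢ | A·x̄ᵢ | A·ȳᵢ
vertical leg | 1820.00 | 7.00 | 65.00 | 12740.00 | 118300.00
horizontal leg | 4420.00 | 79.00 | 17.00 | 349180.00 | 75140.00
gusset | 528.00 | 28.67 | 42.00 | 15136.00 | 22176.00
Σ | 6768.00 |  |  | 377056.00 | 215616.00
x_c = 377056.00 / 6768.00 = 55.71 cm
y_c = 215616.00 / 6768.00 = 31.86 cm

x_c = 55.71 cm, y_c = 31.86 cm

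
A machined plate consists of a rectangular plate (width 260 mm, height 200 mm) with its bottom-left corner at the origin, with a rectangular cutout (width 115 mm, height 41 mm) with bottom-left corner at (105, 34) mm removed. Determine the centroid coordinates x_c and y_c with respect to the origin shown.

Part | A | x̄ᵢ | ȳᵢ | A·x̄ᵢ | A·ȳᵢ
plate | 52000.00 | 130.00 | 100.00 | 6760000.00 | 5200000.00
hole | -4715.00 | 162.50 | 54.50 | -766187.50 | -256967.50
Σ | 47285.00 |  |  | 5993812.50 | 4943032.50
x_c = 5993812.50 / 47285.00 = 126.76 mm
y_c = 4943032.50 / 47285.00 = 104.54 mm

x_c = 126.76 mm, y_c = 104.54 mm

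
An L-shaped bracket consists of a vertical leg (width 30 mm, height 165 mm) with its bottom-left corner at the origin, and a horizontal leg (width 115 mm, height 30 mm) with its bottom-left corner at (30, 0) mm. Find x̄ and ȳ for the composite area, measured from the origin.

x̄ = 44.78 mm, ȳ = 54.78 mm

vertical leg: A = 30 × 165 = 4950.00, centroid at (15.00, 82.50).
horizontal leg: A = 115 × 30 = 3450.00, centroid at (87.50, 15.00).
ΣA = 8400.00 mm²
ΣAx̄ = (4950.00)(15.00) + (3450.00)(87.50) = 376125.00 mm³
ΣAȳ = (4950.00)(82.50) + (3450.00)(15.00) = 460125.00 mm³
x̄ = 376125.00 / 8400.00 = 44.78 mm
ȳ = 460125.00 / 8400.00 = 54.78 mm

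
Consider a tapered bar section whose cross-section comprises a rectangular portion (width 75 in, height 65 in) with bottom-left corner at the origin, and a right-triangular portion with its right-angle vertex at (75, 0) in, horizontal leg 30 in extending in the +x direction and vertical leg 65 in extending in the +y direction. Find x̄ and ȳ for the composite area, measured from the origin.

x̄ = 45.42 in, ȳ = 30.69 in

rectangular portion: A = 75 × 65 = 4875.00, centroid at (37.50, 32.50).
triangular portion: A = ½·30·65 = 975.00, centroid at (85.00, 21.67).
ΣA = 5850.00 in²
ΣAx̄ = (4875.00)(37.50) + (975.00)(85.00) = 265687.50 in³
ΣAȳ = (4875.00)(32.50) + (975.00)(21.67) = 179562.50 in³
x̄ = 265687.50 / 5850.00 = 45.42 in
ȳ = 179562.50 / 5850.00 = 30.69 in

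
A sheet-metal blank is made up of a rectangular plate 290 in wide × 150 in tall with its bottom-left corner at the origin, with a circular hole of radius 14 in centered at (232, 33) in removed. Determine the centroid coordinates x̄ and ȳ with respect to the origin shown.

x̄ = 143.75 in, ȳ = 75.60 in

plate: A = 290 × 150 = 43500.00, centroid at (145.00, 75.00).
hole: A = −π·14² = -615.75, centroid at (232.00, 33.00).
ΣA = 42884.25 in²
ΣAx̄ = (43500.00)(145.00) + (-615.75)(232.00) = 6164645.50 in³
ΣAȳ = (43500.00)(75.00) + (-615.75)(33.00) = 3242180.18 in³
x̄ = 6164645.50 / 42884.25 = 143.75 in
ȳ = 3242180.18 / 42884.25 = 75.60 in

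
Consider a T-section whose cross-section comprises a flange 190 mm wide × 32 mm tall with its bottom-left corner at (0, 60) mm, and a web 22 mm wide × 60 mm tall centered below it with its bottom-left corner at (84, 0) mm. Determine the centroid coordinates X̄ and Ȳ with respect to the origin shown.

X̄ = 95.00 mm, Ȳ = 67.79 mm

web: A = 22 × 60 = 1320.00, centroid at (95.00, 30.00).
flange: A = 190 × 32 = 6080.00, centroid at (95.00, 76.00).
ΣA = 7400.00 mm²
ΣAX̄ = (1320.00)(95.00) + (6080.00)(95.00) = 703000.00 mm³
ΣAȲ = (1320.00)(30.00) + (6080.00)(76.00) = 501680.00 mm³
X̄ = 703000.00 / 7400.00 = 95.00 mm
Ȳ = 501680.00 / 7400.00 = 67.79 mm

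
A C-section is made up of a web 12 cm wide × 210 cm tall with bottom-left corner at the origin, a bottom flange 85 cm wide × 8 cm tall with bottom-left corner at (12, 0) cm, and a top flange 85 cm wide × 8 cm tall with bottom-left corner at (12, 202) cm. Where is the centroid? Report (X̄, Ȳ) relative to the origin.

X̄ = 23.00 cm, Ȳ = 105.00 cm

web: A = 12 × 210 = 2520.00, centroid at (6.00, 105.00).
bottom flange: A = 85 × 8 = 680.00, centroid at (54.50, 4.00).
top flange: A = 85 × 8 = 680.00, centroid at (54.50, 206.00).
ΣA = 3880.00 cm²
ΣAX̄ = (2520.00)(6.00) + (680.00)(54.50) + (680.00)(54.50) = 89240.00 cm³
ΣAȲ = (2520.00)(105.00) + (680.00)(4.00) + (680.00)(206.00) = 407400.00 cm³
X̄ = 89240.00 / 3880.00 = 23.00 cm
Ȳ = 407400.00 / 3880.00 = 105.00 cm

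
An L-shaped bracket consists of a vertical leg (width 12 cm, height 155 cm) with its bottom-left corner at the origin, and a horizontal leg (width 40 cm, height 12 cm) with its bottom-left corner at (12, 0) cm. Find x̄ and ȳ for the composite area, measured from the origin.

vertical leg: A = 12 × 155 = 1860.00, centroid at (6.00, 77.50).
horizontal leg: A = 40 × 12 = 480.00, centroid at (32.00, 6.00).
ΣA = 2340.00 cm²
ΣAx̄ = (1860.00)(6.00) + (480.00)(32.00) = 26520.00 cm³
ΣAȳ = (1860.00)(77.50) + (480.00)(6.00) = 147030.00 cm³
x̄ = 26520.00 / 2340.00 = 11.33 cm
ȳ = 147030.00 / 2340.00 = 62.83 cm

x̄ = 11.33 cm, ȳ = 62.83 cm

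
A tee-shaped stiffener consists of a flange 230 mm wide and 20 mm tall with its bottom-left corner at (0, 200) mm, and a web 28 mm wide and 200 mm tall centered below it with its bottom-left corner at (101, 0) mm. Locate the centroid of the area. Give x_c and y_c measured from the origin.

x_c = 115.00 mm, y_c = 149.61 mm

web: A = 28 × 200 = 5600.00, centroid at (115.00, 100.00).
flange: A = 230 × 20 = 4600.00, centroid at (115.00, 210.00).
ΣA = 10200.00 mm²
ΣAx_c = (5600.00)(115.00) + (4600.00)(115.00) = 1173000.00 mm³
ΣAy_c = (5600.00)(100.00) + (4600.00)(210.00) = 1526000.00 mm³
x_c = 1173000.00 / 10200.00 = 115.00 mm
y_c = 1526000.00 / 10200.00 = 149.61 mm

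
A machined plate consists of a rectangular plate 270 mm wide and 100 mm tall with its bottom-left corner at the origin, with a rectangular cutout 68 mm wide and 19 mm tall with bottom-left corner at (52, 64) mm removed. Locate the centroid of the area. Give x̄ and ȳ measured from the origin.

x̄ = 137.46 mm, ȳ = 48.82 mm

plate: A = 270 × 100 = 27000.00, centroid at (135.00, 50.00).
hole: A = −(68 × 19) = -1292.00, centroid at (86.00, 73.50).
ΣA = 25708.00 mm², ΣAx̄ = 3533888.00 mm³, ΣAȳ = 1255038.00 mm³.
x̄ = 3533888.00/25708.00 = 137.46 mm; ȳ = 1255038.00/25708.00 = 48.82 mm.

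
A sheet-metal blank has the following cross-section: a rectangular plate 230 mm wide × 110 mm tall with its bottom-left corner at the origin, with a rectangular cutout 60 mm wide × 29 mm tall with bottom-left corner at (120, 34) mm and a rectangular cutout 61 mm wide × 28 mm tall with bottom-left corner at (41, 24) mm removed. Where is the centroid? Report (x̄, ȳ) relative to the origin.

x̄ = 115.61 mm, ȳ = 56.85 mm

Part | A | x̄ᵢ | ȳᵢ | A·x̄ᵢ | A·ȳᵢ
plate | 25300.00 | 115.00 | 55.00 | 2909500.00 | 1391500.00
hole 1 | -1740.00 | 150.00 | 48.50 | -261000.00 | -84390.00
hole 2 | -1708.00 | 71.50 | 38.00 | -122122.00 | -64904.00
Σ | 21852.00 |  |  | 2526378.00 | 1242206.00
x̄ = 2526378.00 / 21852.00 = 115.61 mm
ȳ = 1242206.00 / 21852.00 = 56.85 mm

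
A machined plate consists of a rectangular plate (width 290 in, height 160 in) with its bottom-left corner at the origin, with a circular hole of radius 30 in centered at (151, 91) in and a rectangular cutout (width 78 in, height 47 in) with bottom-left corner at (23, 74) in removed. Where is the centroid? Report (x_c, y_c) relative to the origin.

plate: A = 290 × 160 = 46400.00, centroid at (145.00, 80.00).
hole 1: A = −π·30² = -2827.43, centroid at (151.00, 91.00).
hole 2: A = −(78 × 47) = -3666.00, centroid at (62.00, 97.50).
ΣA = 39906.57 in²
ΣAx_c = (46400.00)(145.00) + (-2827.43)(151.00) + (-3666.00)(62.00) = 6073765.56 in³
ΣAy_c = (46400.00)(80.00) + (-2827.43)(91.00) + (-3666.00)(97.50) = 3097268.56 in³
x_c = 6073765.56 / 39906.57 = 152.20 in
y_c = 3097268.56 / 39906.57 = 77.61 in

x_c = 152.20 in, y_c = 77.61 in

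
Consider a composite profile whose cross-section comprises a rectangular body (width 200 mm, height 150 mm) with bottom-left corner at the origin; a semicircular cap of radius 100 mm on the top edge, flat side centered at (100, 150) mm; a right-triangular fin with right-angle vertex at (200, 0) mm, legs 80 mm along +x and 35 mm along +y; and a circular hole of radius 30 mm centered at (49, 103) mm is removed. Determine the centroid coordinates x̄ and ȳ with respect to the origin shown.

x̄ = 107.26 mm, ȳ = 112.87 mm

rectangular body: A = 200 × 150 = 30000.00, centroid at (100.00, 75.00).
semicircular top: A = ½π·100² = 15707.96, centroid at (100.00, 192.44).
triangular fin: A = ½·80·35 = 1400.00, centroid at (226.67, 11.67).
hole: A = −π·30² = -2827.43, centroid at (49.00, 103.00).
ΣA = 44280.53 mm²
ΣAx̄ = (30000.00)(100.00) + (15707.96)(100.00) + (1400.00)(226.67) + (-2827.43)(49.00) = 4749585.42 mm³
ΣAȳ = (30000.00)(75.00) + (15707.96)(192.44) + (1400.00)(11.67) + (-2827.43)(103.00) = 4997968.85 mm³
x̄ = 4749585.42 / 44280.53 = 107.26 mm
ȳ = 4997968.85 / 44280.53 = 112.87 mm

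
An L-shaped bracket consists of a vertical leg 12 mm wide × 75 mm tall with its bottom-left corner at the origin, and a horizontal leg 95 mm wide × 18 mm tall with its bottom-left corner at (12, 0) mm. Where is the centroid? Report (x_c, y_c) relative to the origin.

x_c = 41.05 mm, y_c = 18.83 mm

vertical leg: A = 12 × 75 = 900.00, centroid at (6.00, 37.50).
horizontal leg: A = 95 × 18 = 1710.00, centroid at (59.50, 9.00).
ΣA = 2610.00 mm²
ΣAx_c = (900.00)(6.00) + (1710.00)(59.50) = 107145.00 mm³
ΣAy_c = (900.00)(37.50) + (1710.00)(9.00) = 49140.00 mm³
x_c = 107145.00 / 2610.00 = 41.05 mm
y_c = 49140.00 / 2610.00 = 18.83 mm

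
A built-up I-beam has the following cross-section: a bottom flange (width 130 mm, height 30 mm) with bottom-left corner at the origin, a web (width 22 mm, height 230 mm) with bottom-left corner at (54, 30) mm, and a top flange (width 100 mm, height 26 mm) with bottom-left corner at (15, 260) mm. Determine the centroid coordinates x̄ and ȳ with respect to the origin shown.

x̄ = 65.00 mm, ȳ = 129.93 mm

bottom flange: A = 130 × 30 = 3900.00, centroid at (65.00, 15.00).
web: A = 22 × 230 = 5060.00, centroid at (65.00, 145.00).
top flange: A = 100 × 26 = 2600.00, centroid at (65.00, 273.00).
ΣA = 11560.00 mm²
ΣAx̄ = (3900.00)(65.00) + (5060.00)(65.00) + (2600.00)(65.00) = 751400.00 mm³
ΣAȳ = (3900.00)(15.00) + (5060.00)(145.00) + (2600.00)(273.00) = 1502000.00 mm³
x̄ = 751400.00 / 11560.00 = 65.00 mm
ȳ = 1502000.00 / 11560.00 = 129.93 mm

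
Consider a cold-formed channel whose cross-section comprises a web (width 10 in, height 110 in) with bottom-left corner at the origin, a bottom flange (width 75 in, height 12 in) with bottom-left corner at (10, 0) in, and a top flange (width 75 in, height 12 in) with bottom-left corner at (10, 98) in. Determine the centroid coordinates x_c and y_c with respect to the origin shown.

x_c = 31.38 in, y_c = 55.00 in

Part | A | x̄ᵢ | ȳᵢ | A·x̄ᵢ | A·ȳᵢ
web | 1100.00 | 5.00 | 55.00 | 5500.00 | 60500.00
bottom flange | 900.00 | 47.50 | 6.00 | 42750.00 | 5400.00
top flange | 900.00 | 47.50 | 104.00 | 42750.00 | 93600.00
Σ | 2900.00 |  |  | 91000.00 | 159500.00
x_c = 91000.00 / 2900.00 = 31.38 in
y_c = 159500.00 / 2900.00 = 55.00 in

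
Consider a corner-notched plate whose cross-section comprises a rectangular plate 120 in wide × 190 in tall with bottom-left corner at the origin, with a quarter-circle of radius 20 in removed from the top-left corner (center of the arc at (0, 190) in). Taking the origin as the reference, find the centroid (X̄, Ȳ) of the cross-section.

plate: A = 120 × 190 = 22800.00, centroid at (60.00, 95.00).
removed quarter-circle: A = −¼π·20² = -314.16, centroid at (8.49, 181.51).
ΣA = 22485.84 in², ΣAX̄ = 1365333.33 in³, ΣAȲ = 2108976.41 in³.
X̄ = 1365333.33/22485.84 = 60.72 in; Ȳ = 2108976.41/22485.84 = 93.79 in.

X̄ = 60.72 in, Ȳ = 93.79 in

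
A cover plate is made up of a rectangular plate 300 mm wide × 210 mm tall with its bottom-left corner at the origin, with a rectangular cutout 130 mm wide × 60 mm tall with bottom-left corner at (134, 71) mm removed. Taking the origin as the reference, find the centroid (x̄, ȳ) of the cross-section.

Part | A | x̄ᵢ | ȳᵢ | A·x̄ᵢ | A·ȳᵢ
plate | 63000.00 | 150.00 | 105.00 | 9450000.00 | 6615000.00
hole | -7800.00 | 199.00 | 101.00 | -1552200.00 | -787800.00
Σ | 55200.00 |  |  | 7897800.00 | 5827200.00
x̄ = 7897800.00 / 55200.00 = 143.08 mm
ȳ = 5827200.00 / 55200.00 = 105.57 mm

x̄ = 143.08 mm, ȳ = 105.57 mm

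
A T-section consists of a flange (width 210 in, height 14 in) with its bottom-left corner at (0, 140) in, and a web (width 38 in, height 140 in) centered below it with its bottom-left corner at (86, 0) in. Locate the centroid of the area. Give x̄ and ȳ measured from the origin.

x̄ = 105.00 in, ȳ = 97.41 in

Part | A | x̄ᵢ | ȳᵢ | A·x̄ᵢ | A·ȳᵢ
web | 5320.00 | 105.00 | 70.00 | 558600.00 | 372400.00
flange | 2940.00 | 105.00 | 147.00 | 308700.00 | 432180.00
Σ | 8260.00 |  |  | 867300.00 | 804580.00
x̄ = 867300.00 / 8260.00 = 105.00 in
ȳ = 804580.00 / 8260.00 = 97.41 in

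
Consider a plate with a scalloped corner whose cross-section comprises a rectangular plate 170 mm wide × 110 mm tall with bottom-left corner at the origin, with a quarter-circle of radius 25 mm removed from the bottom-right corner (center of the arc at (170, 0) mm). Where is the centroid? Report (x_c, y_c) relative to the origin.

x_c = 82.99 mm, y_c = 56.20 mm

plate: A = 170 × 110 = 18700.00, centroid at (85.00, 55.00).
removed quarter-circle: A = −¼π·25² = -490.87, centroid at (159.39, 10.61).
ΣA = 18209.13 mm²
ΣAx_c = (18700.00)(85.00) + (-490.87)(159.39) = 1511259.78 mm³
ΣAy_c = (18700.00)(55.00) + (-490.87)(10.61) = 1023291.67 mm³
x_c = 1511259.78 / 18209.13 = 82.99 mm
y_c = 1023291.67 / 18209.13 = 56.20 mm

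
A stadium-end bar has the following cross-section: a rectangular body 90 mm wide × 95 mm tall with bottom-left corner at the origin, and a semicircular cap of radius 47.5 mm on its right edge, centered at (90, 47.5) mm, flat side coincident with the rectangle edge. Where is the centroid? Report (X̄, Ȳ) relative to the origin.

Part | A | x̄ᵢ | ȳᵢ | A·x̄ᵢ | A·ȳᵢ
rectangular body | 8550.00 | 45.00 | 47.50 | 384750.00 | 406125.00
semicircular end | 3544.11 | 110.16 | 47.50 | 390417.75 | 168345.19
Σ | 12094.11 |  |  | 775167.75 | 574470.19
X̄ = 775167.75 / 12094.11 = 64.09 mm
Ȳ = 574470.19 / 12094.11 = 47.50 mm

X̄ = 64.09 mm, Ȳ = 47.50 mm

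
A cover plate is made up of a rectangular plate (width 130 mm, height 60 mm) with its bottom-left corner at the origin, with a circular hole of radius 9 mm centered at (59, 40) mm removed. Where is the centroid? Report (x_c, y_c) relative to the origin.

x_c = 65.20 mm, y_c = 29.66 mm

plate: A = 130 × 60 = 7800.00, centroid at (65.00, 30.00).
hole: A = −π·9² = -254.47, centroid at (59.00, 40.00).
ΣA = 7545.53 mm²
ΣAx_c = (7800.00)(65.00) + (-254.47)(59.00) = 491986.33 mm³
ΣAy_c = (7800.00)(30.00) + (-254.47)(40.00) = 223821.24 mm³
x_c = 491986.33 / 7545.53 = 65.20 mm
y_c = 223821.24 / 7545.53 = 29.66 mm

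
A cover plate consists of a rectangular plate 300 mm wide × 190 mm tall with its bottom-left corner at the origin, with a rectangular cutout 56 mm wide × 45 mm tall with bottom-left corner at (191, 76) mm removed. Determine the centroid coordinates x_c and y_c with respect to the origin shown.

plate: A = 300 × 190 = 57000.00, centroid at (150.00, 95.00).
hole: A = −(56 × 45) = -2520.00, centroid at (219.00, 98.50).
ΣA = 54480.00 mm², ΣAx_c = 7998120.00 mm³, ΣAy_c = 5166780.00 mm³.
x_c = 7998120.00/54480.00 = 146.81 mm; y_c = 5166780.00/54480.00 = 94.84 mm.

x_c = 146.81 mm, y_c = 94.84 mm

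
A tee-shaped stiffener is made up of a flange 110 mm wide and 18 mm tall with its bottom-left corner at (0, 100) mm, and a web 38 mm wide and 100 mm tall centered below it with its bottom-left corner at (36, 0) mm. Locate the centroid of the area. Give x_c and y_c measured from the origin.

x_c = 55.00 mm, y_c = 70.21 mm

Part | A | x̄ᵢ | ȳᵢ | A·x̄ᵢ | A·ȳᵢ
web | 3800.00 | 55.00 | 50.00 | 209000.00 | 190000.00
flange | 1980.00 | 55.00 | 109.00 | 108900.00 | 215820.00
Σ | 5780.00 |  |  | 317900.00 | 405820.00
x_c = 317900.00 / 5780.00 = 55.00 mm
y_c = 405820.00 / 5780.00 = 70.21 mm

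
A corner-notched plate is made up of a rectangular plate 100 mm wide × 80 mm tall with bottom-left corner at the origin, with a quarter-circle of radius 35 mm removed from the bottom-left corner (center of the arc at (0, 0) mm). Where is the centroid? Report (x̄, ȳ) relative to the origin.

plate: A = 100 × 80 = 8000.00, centroid at (50.00, 40.00).
removed quarter-circle: A = −¼π·35² = -962.11, centroid at (14.85, 14.85).
ΣA = 7037.89 mm²
ΣAx̄ = (8000.00)(50.00) + (-962.11)(14.85) = 385708.33 mm³
ΣAȳ = (8000.00)(40.00) + (-962.11)(14.85) = 305708.33 mm³
x̄ = 385708.33 / 7037.89 = 54.80 mm
ȳ = 305708.33 / 7037.89 = 43.44 mm

x̄ = 54.80 mm, ȳ = 43.44 mm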